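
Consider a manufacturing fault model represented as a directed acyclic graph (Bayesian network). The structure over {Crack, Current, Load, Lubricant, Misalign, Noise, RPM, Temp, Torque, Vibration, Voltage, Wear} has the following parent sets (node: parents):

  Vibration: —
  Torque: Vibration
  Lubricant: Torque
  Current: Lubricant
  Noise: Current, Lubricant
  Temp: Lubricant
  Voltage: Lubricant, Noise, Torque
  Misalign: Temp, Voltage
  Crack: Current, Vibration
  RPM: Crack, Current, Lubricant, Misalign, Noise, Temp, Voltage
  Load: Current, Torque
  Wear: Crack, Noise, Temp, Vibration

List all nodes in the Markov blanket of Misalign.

A node's Markov blanket = Pa ∪ Ch ∪ (parents of Ch other than the node itself).
Children of Misalign: RPM.
Parents of Misalign: Temp, Voltage.
For each child, the remaining parents (spouses of Misalign):
  RPM's other parents are Crack, Current, Lubricant, Noise, Temp, Voltage.
MB(Misalign) = {Crack, Current, Lubricant, Noise, RPM, Temp, Voltage}.

{Crack, Current, Lubricant, Noise, RPM, Temp, Voltage}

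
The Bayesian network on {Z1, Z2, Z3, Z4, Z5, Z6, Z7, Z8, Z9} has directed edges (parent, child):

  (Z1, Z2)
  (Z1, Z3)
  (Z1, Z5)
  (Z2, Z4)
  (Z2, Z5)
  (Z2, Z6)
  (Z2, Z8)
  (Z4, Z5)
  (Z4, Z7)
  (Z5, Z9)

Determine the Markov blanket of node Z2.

{Z1, Z4, Z5, Z6, Z8}

A node's Markov blanket = Pa ∪ Ch ∪ (parents of Ch other than the node itself).
Z2 has children Z4, Z5, Z6, Z8.
Parents of Z2: Z1.
Other parents of Z2's children:
  Z4: no additional parents.
  Z5 also has parents Z1, Z4.
  Z6: no additional parents.
  Z8: no additional parents.
MB(Z2) = {Z1, Z4, Z5, Z6, Z8}.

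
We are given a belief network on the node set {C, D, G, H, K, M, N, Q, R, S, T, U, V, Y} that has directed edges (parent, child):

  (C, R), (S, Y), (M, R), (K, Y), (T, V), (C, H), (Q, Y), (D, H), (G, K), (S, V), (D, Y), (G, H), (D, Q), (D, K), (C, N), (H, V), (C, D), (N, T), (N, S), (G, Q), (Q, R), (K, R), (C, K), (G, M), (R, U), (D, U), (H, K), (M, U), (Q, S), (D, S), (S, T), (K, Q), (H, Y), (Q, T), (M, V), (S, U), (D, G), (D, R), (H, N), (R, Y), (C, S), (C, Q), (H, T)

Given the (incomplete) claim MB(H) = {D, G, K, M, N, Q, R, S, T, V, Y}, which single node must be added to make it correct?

C

By definition, MB(H) is built from H's parents, H's children, and the co-parents of H.
H's children: K, N, T, V, Y.
H has parents C, D, G.
Co-parents of H (other parents of its children):
  K also has parents C, D, G.
  parents(N) \ {H} = {C}.
  T also has parents N, Q, S.
  parents(V) \ {H} = {M, S, T}.
  parents(Y) \ {H} = {D, K, Q, R, S}.
MB(H) = {C, D, G, K, M, N, Q, R, S, T, V, Y}.
Comparing with the claimed set, C is missing.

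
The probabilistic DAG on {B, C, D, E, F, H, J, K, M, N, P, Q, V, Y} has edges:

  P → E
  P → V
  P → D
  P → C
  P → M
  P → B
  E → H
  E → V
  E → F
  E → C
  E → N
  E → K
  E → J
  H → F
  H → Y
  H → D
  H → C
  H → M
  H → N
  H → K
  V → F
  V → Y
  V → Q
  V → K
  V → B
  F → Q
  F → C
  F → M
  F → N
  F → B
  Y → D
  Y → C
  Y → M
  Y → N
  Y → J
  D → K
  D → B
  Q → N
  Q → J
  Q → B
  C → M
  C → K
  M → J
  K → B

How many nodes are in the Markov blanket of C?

Recall MB(v) = parents ∪ children ∪ spouses, where spouses are the other parents of v's children.
Pa(C) = {E, F, H, P, Y}.
Ch(C) = {K, M}.
Other parents of C's children:
  M also has parents F, H, P, Y.
  K also has parents D, E, H, V.
MB(C) = {D, E, F, H, K, M, P, V, Y}, which has 9 nodes.

9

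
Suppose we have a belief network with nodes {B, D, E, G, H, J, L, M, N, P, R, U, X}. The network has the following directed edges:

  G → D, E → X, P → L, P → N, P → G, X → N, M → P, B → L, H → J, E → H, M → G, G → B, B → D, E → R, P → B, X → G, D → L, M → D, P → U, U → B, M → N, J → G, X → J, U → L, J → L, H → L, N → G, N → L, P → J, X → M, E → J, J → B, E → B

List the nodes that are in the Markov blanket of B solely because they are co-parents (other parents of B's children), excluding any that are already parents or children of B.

Children of B: D, L.
  D also has parents G, M.
  parents(L) \ {B} = {D, H, J, N, P, U}.
Excluding nodes already adjacent to B (D, E, G, J, L, P, U), the co-parent-only contribution is {H, M, N}.

{H, M, N}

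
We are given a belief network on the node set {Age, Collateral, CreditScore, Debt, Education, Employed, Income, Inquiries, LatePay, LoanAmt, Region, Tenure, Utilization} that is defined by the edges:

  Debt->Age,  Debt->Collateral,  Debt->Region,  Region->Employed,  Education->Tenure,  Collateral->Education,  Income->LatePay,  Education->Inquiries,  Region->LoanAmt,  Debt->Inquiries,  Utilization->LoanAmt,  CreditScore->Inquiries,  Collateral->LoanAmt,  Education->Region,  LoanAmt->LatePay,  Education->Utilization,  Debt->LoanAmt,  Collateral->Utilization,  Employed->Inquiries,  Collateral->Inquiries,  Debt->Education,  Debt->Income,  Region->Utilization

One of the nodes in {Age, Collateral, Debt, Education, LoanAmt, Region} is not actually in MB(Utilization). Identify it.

Age

Parents of Utilization: Collateral, Education, Region.
Utilization has child LoanAmt.
For each child, the remaining parents (spouses of Utilization):
  LoanAmt: Collateral, Debt, Region
MB(Utilization) = {Collateral, Debt, Education, LoanAmt, Region}.
Age is neither a parent, child, nor co-parent of Utilization, so it does not belong.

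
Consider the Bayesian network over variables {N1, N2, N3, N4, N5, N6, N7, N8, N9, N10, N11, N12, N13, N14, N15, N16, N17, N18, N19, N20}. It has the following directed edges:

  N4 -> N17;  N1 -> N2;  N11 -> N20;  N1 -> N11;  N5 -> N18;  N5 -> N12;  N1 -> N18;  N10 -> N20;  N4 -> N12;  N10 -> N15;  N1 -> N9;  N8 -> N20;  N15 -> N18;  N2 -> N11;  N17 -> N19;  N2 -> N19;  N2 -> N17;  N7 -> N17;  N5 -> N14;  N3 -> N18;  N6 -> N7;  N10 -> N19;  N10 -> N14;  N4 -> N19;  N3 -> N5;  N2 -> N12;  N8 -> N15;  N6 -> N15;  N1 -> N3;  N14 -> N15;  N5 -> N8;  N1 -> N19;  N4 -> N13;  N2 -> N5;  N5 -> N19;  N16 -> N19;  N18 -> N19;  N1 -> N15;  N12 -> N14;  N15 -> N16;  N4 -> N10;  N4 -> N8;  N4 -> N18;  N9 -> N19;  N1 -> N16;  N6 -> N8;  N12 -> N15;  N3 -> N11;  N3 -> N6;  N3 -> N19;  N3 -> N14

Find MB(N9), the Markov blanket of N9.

By definition, MB(N9) is built from N9's parents, N9's children, and the co-parents of N9.
N9's parents: N1.
N9 has child N19.
Co-parents of N9 (other parents of its children):
  N19 also has parents N1, N2, N3, N4, N5, N10, N16, N17, N18.
MB(N9) = {N1, N2, N3, N4, N5, N10, N16, N17, N18, N19}.

{N1, N2, N3, N4, N5, N10, N16, N17, N18, N19}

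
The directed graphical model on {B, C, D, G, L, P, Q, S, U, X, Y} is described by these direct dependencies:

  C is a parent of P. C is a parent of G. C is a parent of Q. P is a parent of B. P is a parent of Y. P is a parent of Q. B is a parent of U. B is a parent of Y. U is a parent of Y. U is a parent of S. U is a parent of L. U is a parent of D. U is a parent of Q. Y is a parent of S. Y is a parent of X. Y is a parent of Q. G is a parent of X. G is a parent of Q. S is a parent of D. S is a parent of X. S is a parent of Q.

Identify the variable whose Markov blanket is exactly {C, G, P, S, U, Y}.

The target node must have every member of {C, G, P, S, U, Y} as a parent, child, or co-parent, and no others.
Parents of Q: C, G, P, S, U, Y; children: none; co-parents: none.
These exactly cover the given set, so the node is Q.

Q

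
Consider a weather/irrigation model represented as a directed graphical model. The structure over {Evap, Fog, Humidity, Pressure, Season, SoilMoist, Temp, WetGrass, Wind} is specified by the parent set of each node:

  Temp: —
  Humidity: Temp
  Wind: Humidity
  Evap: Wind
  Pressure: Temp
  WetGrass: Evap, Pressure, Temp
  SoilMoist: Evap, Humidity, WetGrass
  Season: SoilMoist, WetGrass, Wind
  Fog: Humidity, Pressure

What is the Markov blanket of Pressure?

The Markov blanket of a node is its parents, its children, and the other parents of its children.
Pressure's parents: Temp.
Pressure has children Fog, WetGrass.
Other parents of Pressure's children:
  WetGrass also has parents Evap, Temp.
  Fog also has parent Humidity.
MB(Pressure) = {Evap, Fog, Humidity, Temp, WetGrass}.

{Evap, Fog, Humidity, Temp, WetGrass}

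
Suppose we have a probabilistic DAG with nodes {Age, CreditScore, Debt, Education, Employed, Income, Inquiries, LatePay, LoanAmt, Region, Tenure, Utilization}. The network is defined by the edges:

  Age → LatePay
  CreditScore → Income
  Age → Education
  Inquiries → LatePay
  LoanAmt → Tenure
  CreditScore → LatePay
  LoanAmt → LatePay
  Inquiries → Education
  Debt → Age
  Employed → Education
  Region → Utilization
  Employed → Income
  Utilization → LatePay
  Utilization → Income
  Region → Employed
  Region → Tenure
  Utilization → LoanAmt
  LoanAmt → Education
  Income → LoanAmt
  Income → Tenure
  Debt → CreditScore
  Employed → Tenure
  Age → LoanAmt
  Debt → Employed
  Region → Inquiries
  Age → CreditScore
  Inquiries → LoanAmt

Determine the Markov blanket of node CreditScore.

{Age, Debt, Employed, Income, Inquiries, LatePay, LoanAmt, Utilization}

A node's Markov blanket = Pa ∪ Ch ∪ (parents of Ch other than the node itself).
Ch(CreditScore) = {Income, LatePay}.
Parents of CreditScore: Age, Debt.
Parents of each child, excluding CreditScore:
  Income also has parents Employed, Utilization.
  LatePay also has parents Age, Inquiries, LoanAmt, Utilization.
So the Markov blanket of CreditScore is {Age, Debt, Employed, Income, Inquiries, LatePay, LoanAmt, Utilization}.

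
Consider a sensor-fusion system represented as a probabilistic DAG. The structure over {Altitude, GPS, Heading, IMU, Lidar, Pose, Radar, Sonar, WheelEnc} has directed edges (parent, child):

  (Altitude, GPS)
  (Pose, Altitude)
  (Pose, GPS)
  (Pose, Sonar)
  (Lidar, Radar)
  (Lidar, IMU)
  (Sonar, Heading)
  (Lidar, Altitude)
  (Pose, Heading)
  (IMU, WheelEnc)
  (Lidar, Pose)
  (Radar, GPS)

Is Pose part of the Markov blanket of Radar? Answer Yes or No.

Pose is a co-parent of Radar: both are parents of GPS.
So Pose ∈ MB(Radar).

Yes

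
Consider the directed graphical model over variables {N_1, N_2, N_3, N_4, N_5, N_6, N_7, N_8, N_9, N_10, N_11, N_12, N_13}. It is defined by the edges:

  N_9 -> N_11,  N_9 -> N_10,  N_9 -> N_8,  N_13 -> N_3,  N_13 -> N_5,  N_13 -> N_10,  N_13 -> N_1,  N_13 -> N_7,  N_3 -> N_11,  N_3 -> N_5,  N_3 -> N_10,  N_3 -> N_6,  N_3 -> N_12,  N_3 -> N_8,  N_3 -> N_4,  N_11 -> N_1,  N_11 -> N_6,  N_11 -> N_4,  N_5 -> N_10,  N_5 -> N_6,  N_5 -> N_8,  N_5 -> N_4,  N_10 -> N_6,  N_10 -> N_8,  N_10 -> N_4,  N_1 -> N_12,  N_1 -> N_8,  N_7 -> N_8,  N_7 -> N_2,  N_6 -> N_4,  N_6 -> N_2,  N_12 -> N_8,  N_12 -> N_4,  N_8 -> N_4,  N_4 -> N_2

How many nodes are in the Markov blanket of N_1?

N_1's parents: N_11, N_13.
Children of N_1: N_8, N_12.
Parents of each child, excluding N_1:
  N_12's other parent is N_3.
  parents(N_8) \ {N_1} = {N_3, N_5, N_7, N_9, N_10, N_12}.
MB(N_1) = {N_3, N_5, N_7, N_8, N_9, N_10, N_11, N_12, N_13}, which has 9 nodes.

9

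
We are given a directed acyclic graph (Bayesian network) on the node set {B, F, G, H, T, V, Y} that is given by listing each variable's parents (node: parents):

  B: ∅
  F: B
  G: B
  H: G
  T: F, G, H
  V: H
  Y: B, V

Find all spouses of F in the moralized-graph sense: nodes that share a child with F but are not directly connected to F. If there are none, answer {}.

Children of F: T.
  parents(T) \ {F} = {G, H}.
Excluding nodes already adjacent to F (B, T), the co-parent-only contribution is {G, H}.

{G, H}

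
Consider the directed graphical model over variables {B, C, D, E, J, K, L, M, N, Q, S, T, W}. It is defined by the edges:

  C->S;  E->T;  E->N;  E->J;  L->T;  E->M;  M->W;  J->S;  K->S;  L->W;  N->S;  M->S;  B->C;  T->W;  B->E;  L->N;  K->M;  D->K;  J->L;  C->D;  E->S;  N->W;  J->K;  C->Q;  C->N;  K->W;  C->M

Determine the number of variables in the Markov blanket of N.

9

Recall MB(v) = parents ∪ children ∪ spouses, where spouses are the other parents of v's children.
Pa(N) = {C, E, L}.
Ch(N) = {S, W}.
Other parents of N's children:
  S's other parents are C, E, J, K, M.
  W's other parents are K, L, M, T.
MB(N) = {C, E, J, K, L, M, S, T, W}, which has 9 nodes.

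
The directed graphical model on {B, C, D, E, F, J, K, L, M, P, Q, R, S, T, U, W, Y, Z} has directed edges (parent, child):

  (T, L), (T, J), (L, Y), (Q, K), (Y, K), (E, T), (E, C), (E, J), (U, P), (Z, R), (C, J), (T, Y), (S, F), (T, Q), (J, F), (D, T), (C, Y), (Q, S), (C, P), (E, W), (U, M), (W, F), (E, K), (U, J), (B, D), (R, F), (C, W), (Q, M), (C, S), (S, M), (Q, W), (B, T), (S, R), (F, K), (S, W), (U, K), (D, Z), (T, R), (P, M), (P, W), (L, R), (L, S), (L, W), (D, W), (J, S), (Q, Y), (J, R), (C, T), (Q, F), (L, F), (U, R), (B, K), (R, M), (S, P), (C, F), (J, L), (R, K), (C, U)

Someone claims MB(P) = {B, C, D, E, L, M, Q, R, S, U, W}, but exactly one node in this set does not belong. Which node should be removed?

P has parents C, S, U.
Children of P: M, W.
Parents of each child, excluding P:
  W: C, D, E, L, Q, S
  M: Q, R, S, U
MB(P) = {C, D, E, L, M, Q, R, S, U, W}.
B is neither a parent, child, nor co-parent of P, so it does not belong.

B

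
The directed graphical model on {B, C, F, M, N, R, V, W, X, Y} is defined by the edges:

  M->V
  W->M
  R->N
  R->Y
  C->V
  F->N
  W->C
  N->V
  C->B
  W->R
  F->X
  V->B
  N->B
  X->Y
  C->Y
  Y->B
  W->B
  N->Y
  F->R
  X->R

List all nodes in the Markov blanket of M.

{C, N, V, W}

By definition, MB(M) is built from M's parents, M's children, and the co-parents of M.
M has parent W.
Children of M: V.
Co-parents of M (other parents of its children):
  parents(V) \ {M} = {C, N}.
Taking the union gives {C, N, V, W}.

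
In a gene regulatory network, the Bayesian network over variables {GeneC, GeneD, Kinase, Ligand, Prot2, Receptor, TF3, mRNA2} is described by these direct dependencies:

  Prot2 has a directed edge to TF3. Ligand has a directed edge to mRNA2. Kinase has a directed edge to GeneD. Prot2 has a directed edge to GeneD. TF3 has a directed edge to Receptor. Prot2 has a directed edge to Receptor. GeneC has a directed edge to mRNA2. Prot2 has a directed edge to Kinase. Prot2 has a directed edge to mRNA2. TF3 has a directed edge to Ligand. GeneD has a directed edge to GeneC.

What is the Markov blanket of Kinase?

The Markov blanket of a node is its parents, its children, and the other parents of its children.
Kinase's parents: Prot2.
Kinase has child GeneD.
Other parents of Kinase's children:
  GeneD also has parent Prot2.
Union: {Prot2} ∪ {GeneD} ∪ {Prot2} = {GeneD, Prot2}.

{GeneD, Prot2}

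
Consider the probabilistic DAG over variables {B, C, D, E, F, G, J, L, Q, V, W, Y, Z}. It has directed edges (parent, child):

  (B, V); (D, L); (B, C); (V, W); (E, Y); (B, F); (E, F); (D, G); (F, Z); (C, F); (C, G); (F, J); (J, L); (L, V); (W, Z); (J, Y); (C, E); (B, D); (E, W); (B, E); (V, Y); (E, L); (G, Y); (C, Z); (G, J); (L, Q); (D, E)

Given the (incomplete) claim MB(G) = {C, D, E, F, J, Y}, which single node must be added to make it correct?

G has parents C, D.
Ch(G) = {J, Y}.
Parents of each child, excluding G:
  parents(J) \ {G} = {F}.
  Y also has parents E, J, V.
MB(G) = {C, D, E, F, J, V, Y}.
Comparing with the claimed set, V is missing.

V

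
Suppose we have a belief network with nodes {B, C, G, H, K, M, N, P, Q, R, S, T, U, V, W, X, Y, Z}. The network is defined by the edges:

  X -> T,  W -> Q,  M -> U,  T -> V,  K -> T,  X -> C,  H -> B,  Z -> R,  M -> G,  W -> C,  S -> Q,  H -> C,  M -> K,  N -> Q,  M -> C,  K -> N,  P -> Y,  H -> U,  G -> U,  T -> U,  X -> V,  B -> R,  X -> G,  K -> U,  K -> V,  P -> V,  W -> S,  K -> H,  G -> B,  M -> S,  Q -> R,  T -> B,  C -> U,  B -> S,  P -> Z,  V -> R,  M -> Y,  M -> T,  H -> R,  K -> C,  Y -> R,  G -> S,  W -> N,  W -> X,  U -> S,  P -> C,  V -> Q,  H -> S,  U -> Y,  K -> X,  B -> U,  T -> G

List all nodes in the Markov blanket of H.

{B, C, G, K, M, P, Q, R, S, T, U, V, W, X, Y, Z}

The Markov blanket of a node is its parents, its children, and the other parents of its children.
H has parent K.
H's children: B, C, R, S, U.
Parents of each child, excluding H:
  B's other parents are G, T.
  C's other parents are K, M, P, W, X.
  U also has parents B, C, G, K, M, T.
  S's other parents are B, G, M, U, W.
  R's other parents are B, Q, V, Y, Z.
MB(H) = {B, C, G, K, M, P, Q, R, S, T, U, V, W, X, Y, Z}.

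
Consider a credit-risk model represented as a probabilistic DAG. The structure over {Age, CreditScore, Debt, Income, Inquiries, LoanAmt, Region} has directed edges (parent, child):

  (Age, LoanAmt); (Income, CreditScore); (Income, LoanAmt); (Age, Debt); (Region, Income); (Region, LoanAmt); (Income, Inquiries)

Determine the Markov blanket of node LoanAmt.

Pa(LoanAmt) = {Age, Income, Region}.
LoanAmt has no children.
LoanAmt has no children, so there are no co-parents.
Taking the union gives {Age, Income, Region}.

{Age, Income, Region}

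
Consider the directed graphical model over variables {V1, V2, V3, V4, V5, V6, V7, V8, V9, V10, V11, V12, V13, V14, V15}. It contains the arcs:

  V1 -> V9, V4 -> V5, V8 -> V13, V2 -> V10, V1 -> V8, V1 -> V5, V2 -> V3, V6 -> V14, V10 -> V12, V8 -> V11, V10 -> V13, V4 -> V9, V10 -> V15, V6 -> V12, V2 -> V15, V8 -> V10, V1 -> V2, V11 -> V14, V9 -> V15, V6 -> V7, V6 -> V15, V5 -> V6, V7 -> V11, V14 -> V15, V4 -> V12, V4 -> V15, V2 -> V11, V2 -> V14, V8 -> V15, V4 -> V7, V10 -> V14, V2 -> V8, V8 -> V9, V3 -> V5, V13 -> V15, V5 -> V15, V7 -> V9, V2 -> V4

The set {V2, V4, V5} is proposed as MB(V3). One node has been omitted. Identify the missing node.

V1

Pa(V3) = {V2}.
V3 has child V5.
Other parents of V3's children:
  parents(V5) \ {V3} = {V1, V4}.
MB(V3) = {V1, V2, V4, V5}.
Comparing with the claimed set, V1 is missing.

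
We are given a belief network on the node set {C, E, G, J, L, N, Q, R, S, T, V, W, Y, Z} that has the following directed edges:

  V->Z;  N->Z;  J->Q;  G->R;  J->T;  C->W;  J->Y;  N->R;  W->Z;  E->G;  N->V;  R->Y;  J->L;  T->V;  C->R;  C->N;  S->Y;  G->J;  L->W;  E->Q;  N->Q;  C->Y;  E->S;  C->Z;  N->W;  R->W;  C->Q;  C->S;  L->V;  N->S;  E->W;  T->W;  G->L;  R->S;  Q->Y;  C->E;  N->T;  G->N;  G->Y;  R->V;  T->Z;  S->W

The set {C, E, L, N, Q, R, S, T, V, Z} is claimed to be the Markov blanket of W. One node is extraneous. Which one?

Ch(W) = {Z}.
W's parents: C, E, L, N, R, S, T.
Other parents of W's children:
  parents(Z) \ {W} = {C, N, T, V}.
MB(W) = {C, E, L, N, R, S, T, V, Z}.
Q is neither a parent, child, nor co-parent of W, so it does not belong.

Q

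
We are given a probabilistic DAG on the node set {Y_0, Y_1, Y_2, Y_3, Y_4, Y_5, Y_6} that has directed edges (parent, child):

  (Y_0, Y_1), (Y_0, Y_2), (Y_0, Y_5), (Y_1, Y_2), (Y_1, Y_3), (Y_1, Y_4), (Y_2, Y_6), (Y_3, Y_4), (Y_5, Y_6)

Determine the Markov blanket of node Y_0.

A node's Markov blanket = Pa ∪ Ch ∪ (parents of Ch other than the node itself).
Y_0's parents: none.
Y_0's children: Y_1, Y_2, Y_5.
Co-parents of Y_0 (other parents of its children):
  Y_1: —
  Y_2: Y_1
  Y_5: —
Union: {} ∪ {Y_1, Y_2, Y_5} ∪ {Y_1} = {Y_1, Y_2, Y_5}.

{Y_1, Y_2, Y_5}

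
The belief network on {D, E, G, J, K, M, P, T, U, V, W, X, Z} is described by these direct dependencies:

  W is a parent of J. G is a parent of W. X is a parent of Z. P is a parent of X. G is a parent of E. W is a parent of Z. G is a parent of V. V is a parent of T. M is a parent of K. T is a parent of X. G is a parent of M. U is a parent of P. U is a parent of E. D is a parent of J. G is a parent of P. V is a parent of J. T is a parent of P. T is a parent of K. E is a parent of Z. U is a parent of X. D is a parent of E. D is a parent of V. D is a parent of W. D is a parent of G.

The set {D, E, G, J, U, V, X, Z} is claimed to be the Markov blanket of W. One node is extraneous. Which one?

Recall MB(v) = parents ∪ children ∪ spouses, where spouses are the other parents of v's children.
W has parents D, G.
W's children: J, Z.
Co-parents of W (other parents of its children):
  Z also has parents E, X.
  J also has parents D, V.
MB(W) = {D, E, G, J, V, X, Z}.
U is neither a parent, child, nor co-parent of W, so it does not belong.

U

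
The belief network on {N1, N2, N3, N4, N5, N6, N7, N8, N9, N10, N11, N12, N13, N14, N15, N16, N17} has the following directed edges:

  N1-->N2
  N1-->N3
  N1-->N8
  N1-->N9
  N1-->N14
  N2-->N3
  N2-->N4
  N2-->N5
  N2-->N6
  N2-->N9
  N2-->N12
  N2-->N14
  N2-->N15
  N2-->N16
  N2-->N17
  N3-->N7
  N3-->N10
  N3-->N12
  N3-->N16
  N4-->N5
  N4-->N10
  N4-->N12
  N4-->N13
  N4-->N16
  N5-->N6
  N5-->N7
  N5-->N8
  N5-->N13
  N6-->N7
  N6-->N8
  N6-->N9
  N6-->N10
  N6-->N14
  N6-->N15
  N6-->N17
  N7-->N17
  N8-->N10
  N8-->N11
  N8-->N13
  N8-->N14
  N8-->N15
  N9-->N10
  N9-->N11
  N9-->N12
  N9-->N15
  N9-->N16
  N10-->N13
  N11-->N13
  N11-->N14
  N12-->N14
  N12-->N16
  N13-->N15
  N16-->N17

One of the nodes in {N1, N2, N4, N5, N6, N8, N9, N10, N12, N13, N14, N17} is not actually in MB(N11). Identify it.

N17

N11 has parents N8, N9.
Children of N11: N13, N14.
Co-parents of N11 (other parents of its children):
  N13: N4, N5, N8, N10
  N14: N1, N2, N6, N8, N12
MB(N11) = {N1, N2, N4, N5, N6, N8, N9, N10, N12, N13, N14}.
N17 is neither a parent, child, nor co-parent of N11, so it does not belong.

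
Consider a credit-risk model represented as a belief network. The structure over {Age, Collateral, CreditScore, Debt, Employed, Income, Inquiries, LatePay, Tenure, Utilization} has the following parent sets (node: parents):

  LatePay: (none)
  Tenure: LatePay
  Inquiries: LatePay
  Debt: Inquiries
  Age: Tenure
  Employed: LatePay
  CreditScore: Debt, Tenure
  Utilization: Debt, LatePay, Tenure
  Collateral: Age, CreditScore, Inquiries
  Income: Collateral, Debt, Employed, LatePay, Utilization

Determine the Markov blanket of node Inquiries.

A node's Markov blanket = Pa ∪ Ch ∪ (parents of Ch other than the node itself).
Inquiries has children Collateral, Debt.
Inquiries has parent LatePay.
Other parents of Inquiries's children:
  Debt has no other parent.
  parents(Collateral) \ {Inquiries} = {Age, CreditScore}.
So the Markov blanket of Inquiries is {Age, Collateral, CreditScore, Debt, LatePay}.

{Age, Collateral, CreditScore, Debt, LatePay}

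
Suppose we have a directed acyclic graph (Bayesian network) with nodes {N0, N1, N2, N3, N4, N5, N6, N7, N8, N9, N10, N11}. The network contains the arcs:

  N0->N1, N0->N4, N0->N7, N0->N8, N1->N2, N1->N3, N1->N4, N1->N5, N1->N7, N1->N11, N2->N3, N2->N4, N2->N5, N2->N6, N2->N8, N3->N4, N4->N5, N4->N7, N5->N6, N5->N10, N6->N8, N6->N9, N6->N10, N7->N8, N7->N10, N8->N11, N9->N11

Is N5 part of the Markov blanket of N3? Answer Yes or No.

The Markov blanket of a node is its parents, its children, and the other parents of its children.
N3's children: N4.
Pa(N3) = {N1, N2}.
Parents of each child, excluding N3:
  N4's other parents are N0, N1, N2.
MB(N3) = {N0, N1, N2, N4}; N5 is not in this set.

No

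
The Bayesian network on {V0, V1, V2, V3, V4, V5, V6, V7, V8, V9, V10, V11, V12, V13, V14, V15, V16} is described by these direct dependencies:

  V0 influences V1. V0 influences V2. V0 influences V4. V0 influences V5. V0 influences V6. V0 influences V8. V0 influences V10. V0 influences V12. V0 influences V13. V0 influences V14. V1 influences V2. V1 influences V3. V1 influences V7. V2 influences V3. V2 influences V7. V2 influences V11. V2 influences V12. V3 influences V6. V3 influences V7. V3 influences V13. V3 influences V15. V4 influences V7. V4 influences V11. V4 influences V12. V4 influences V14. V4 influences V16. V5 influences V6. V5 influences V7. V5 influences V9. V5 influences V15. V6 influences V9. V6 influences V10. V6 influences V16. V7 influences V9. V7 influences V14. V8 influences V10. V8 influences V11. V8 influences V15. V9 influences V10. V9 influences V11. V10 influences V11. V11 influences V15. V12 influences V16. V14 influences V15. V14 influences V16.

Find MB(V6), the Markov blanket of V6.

Pa(V6) = {V0, V3, V5}.
V6 has children V9, V10, V16.
Other parents of V6's children:
  V9: V5, V7
  V10: V0, V8, V9
  V16: V4, V12, V14
Taking the union gives {V0, V3, V4, V5, V7, V8, V9, V10, V12, V14, V16}.

{V0, V3, V4, V5, V7, V8, V9, V10, V12, V14, V16}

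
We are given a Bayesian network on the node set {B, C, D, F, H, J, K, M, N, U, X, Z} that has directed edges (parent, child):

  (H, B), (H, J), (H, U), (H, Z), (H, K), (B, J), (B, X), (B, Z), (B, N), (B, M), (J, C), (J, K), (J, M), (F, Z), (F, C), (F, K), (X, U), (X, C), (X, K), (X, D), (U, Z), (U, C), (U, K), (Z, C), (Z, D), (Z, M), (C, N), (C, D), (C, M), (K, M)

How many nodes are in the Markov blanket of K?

9

Recall MB(v) = parents ∪ children ∪ spouses, where spouses are the other parents of v's children.
K has parents F, H, J, U, X.
Children of K: M.
For each child, the remaining parents (spouses of K):
  M: B, C, J, Z
MB(K) = {B, C, F, H, J, M, U, X, Z}, which has 9 nodes.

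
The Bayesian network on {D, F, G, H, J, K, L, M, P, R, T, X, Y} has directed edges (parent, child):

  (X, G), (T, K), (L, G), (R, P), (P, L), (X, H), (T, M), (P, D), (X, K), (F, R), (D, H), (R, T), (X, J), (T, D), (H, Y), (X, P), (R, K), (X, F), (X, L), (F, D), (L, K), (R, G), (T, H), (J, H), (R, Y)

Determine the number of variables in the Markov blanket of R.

Parents of R: F.
Ch(R) = {G, K, P, T, Y}.
Co-parents of R (other parents of its children):
  P's other parent is X.
  T: no additional parents.
  parents(K) \ {R} = {L, T, X}.
  G also has parents L, X.
  parents(Y) \ {R} = {H}.
MB(R) = {F, G, H, K, L, P, T, X, Y}, which has 9 nodes.

9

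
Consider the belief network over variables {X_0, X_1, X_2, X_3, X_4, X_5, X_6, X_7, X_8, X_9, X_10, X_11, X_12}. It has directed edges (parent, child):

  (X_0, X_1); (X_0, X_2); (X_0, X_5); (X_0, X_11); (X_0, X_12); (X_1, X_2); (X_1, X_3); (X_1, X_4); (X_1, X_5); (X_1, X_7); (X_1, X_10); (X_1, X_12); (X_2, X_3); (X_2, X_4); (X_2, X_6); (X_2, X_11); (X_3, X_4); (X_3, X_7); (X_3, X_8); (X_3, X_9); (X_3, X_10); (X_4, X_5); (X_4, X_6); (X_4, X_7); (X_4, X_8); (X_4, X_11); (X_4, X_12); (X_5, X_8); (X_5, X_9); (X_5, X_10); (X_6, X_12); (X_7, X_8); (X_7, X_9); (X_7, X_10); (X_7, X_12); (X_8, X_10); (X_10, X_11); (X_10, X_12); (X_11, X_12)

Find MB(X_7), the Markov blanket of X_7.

{X_0, X_1, X_3, X_4, X_5, X_6, X_8, X_9, X_10, X_11, X_12}

By definition, MB(X_7) is built from X_7's parents, X_7's children, and the co-parents of X_7.
Parents of X_7: X_1, X_3, X_4.
X_7 has children X_8, X_9, X_10, X_12.
Co-parents of X_7 (other parents of its children):
  parents(X_8) \ {X_7} = {X_3, X_4, X_5}.
  X_9's other parents are X_3, X_5.
  X_10 also has parents X_1, X_3, X_5, X_8.
  parents(X_12) \ {X_7} = {X_0, X_1, X_4, X_6, X_10, X_11}.
Union: {X_1, X_3, X_4} ∪ {X_8, X_9, X_10, X_12} ∪ {X_0, X_1, X_3, X_4, X_5, X_6, X_8, X_10, X_11} = {X_0, X_1, X_3, X_4, X_5, X_6, X_8, X_9, X_10, X_11, X_12}.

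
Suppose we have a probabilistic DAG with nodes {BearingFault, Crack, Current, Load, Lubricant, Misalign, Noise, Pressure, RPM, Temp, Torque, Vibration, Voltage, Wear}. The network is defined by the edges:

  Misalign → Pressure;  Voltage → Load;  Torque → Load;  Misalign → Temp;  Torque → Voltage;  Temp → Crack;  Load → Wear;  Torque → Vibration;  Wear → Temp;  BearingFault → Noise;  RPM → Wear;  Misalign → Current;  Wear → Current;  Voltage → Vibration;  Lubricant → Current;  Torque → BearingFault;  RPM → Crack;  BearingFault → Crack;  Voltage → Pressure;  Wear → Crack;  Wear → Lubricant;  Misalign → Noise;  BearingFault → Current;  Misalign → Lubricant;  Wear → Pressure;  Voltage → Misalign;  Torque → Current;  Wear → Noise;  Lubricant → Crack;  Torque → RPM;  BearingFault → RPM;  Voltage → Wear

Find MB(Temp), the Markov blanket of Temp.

{BearingFault, Crack, Lubricant, Misalign, RPM, Wear}

Temp's parents: Misalign, Wear.
Ch(Temp) = {Crack}.
Parents of each child, excluding Temp:
  Crack: BearingFault, Lubricant, RPM, Wear
Union: {Misalign, Wear} ∪ {Crack} ∪ {BearingFault, Lubricant, RPM, Wear} = {BearingFault, Crack, Lubricant, Misalign, RPM, Wear}.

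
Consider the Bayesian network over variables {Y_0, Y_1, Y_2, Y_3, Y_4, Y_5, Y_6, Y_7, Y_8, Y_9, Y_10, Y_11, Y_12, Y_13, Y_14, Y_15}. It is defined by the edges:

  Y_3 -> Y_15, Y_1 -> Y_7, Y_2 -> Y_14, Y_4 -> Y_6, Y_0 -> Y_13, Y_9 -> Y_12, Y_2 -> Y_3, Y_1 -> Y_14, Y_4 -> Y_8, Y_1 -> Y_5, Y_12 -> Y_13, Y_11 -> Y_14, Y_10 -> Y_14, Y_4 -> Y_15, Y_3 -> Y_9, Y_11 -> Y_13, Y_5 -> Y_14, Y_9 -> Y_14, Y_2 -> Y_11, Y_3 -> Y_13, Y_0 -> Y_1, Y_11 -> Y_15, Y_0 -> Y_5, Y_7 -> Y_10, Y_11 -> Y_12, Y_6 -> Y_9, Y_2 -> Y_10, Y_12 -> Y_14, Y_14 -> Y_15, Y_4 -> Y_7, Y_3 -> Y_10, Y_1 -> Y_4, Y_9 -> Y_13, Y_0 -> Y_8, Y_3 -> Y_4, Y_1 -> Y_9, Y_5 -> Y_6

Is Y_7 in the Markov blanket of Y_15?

The Markov blanket of a node is its parents, its children, and the other parents of its children.
Parents of Y_15: Y_3, Y_4, Y_11, Y_14.
Y_15 has no children.
With no children, Y_15 has no spouses; the co-parent set is empty.
MB(Y_15) = {Y_3, Y_4, Y_11, Y_14}; Y_7 is not in this set.

No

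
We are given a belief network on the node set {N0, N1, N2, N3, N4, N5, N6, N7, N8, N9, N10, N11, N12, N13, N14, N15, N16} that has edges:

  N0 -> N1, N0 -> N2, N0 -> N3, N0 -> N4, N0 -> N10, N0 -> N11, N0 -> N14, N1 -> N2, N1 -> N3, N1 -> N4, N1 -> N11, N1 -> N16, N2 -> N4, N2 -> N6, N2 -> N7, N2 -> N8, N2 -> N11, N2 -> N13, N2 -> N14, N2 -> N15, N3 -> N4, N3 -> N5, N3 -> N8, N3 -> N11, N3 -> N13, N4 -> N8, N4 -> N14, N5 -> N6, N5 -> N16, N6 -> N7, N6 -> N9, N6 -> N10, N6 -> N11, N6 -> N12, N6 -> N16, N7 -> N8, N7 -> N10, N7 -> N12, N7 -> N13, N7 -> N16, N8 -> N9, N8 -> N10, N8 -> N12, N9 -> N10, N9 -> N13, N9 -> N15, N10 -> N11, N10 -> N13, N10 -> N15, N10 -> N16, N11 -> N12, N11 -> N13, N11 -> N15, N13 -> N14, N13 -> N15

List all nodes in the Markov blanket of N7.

{N0, N1, N2, N3, N4, N5, N6, N8, N9, N10, N11, N12, N13, N16}

N7 has parents N2, N6.
Children of N7: N8, N10, N12, N13, N16.
Parents of each child, excluding N7:
  N8: N2, N3, N4
  N10: N0, N6, N8, N9
  N12: N6, N8, N11
  N13: N2, N3, N9, N10, N11
  N16: N1, N5, N6, N10
MB(N7) = {N0, N1, N2, N3, N4, N5, N6, N8, N9, N10, N11, N12, N13, N16}.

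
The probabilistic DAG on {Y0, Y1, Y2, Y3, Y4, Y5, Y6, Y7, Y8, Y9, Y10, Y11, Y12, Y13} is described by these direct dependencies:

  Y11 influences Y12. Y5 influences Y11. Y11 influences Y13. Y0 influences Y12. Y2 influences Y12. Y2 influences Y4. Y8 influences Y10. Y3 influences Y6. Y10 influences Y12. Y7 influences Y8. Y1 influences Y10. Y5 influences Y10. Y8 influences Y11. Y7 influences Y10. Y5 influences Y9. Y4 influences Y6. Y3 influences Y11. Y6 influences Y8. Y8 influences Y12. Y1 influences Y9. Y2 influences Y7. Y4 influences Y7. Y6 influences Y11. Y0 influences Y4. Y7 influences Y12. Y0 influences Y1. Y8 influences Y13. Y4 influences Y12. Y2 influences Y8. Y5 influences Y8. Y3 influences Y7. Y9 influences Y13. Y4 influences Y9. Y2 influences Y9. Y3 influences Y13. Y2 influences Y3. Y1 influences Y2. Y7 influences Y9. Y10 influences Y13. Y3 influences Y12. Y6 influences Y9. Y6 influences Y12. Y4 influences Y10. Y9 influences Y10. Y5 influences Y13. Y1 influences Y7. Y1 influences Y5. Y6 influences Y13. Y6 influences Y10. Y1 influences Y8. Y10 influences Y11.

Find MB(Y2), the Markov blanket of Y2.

{Y0, Y1, Y3, Y4, Y5, Y6, Y7, Y8, Y9, Y10, Y11, Y12}

Y2's children: Y3, Y4, Y7, Y8, Y9, Y12.
Pa(Y2) = {Y1}.
Parents of each child, excluding Y2:
  Y3 has no other parent.
  parents(Y4) \ {Y2} = {Y0}.
  Y7's other parents are Y1, Y3, Y4.
  Y8 also has parents Y1, Y5, Y6, Y7.
  parents(Y9) \ {Y2} = {Y1, Y4, Y5, Y6, Y7}.
  Y12's other parents are Y0, Y3, Y4, Y6, Y7, Y8, Y10, Y11.
Taking the union gives {Y0, Y1, Y3, Y4, Y5, Y6, Y7, Y8, Y9, Y10, Y11, Y12}.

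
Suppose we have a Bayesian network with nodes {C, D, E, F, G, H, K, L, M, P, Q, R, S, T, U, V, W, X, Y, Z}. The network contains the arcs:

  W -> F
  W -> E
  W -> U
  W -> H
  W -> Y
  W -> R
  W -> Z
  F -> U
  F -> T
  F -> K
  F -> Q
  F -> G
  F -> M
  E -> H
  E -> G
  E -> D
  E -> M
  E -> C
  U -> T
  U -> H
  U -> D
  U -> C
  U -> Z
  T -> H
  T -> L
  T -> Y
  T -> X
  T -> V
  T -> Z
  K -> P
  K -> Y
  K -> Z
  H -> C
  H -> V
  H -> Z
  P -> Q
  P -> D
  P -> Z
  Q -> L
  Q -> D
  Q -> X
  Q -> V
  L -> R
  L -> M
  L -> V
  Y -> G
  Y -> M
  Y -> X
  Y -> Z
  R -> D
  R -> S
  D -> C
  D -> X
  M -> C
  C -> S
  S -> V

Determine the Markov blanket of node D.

The Markov blanket of a node is its parents, its children, and the other parents of its children.
D has children C, X.
D's parents: E, P, Q, R, U.
Co-parents of D (other parents of its children):
  parents(C) \ {D} = {E, H, M, U}.
  X's other parents are Q, T, Y.
MB(D) = {C, E, H, M, P, Q, R, T, U, X, Y}.

{C, E, H, M, P, Q, R, T, U, X, Y}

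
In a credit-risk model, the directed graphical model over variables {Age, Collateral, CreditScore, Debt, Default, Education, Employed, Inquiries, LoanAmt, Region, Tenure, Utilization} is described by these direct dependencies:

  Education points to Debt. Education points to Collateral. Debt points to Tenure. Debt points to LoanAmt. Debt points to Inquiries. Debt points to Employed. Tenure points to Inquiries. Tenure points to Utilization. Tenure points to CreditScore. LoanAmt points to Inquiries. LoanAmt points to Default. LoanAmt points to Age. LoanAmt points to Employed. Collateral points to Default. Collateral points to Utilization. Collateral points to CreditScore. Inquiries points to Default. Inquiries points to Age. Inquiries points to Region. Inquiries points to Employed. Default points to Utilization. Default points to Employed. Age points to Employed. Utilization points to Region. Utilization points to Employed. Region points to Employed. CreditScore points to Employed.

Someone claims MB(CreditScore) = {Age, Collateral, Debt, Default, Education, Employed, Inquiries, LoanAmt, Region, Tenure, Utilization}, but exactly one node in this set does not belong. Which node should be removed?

By definition, MB(CreditScore) is built from CreditScore's parents, CreditScore's children, and the co-parents of CreditScore.
Parents of CreditScore: Collateral, Tenure.
CreditScore has child Employed.
For each child, the remaining parents (spouses of CreditScore):
  Employed: Age, Debt, Default, Inquiries, LoanAmt, Region, Utilization
MB(CreditScore) = {Age, Collateral, Debt, Default, Employed, Inquiries, LoanAmt, Region, Tenure, Utilization}.
Education is neither a parent, child, nor co-parent of CreditScore, so it does not belong.

Education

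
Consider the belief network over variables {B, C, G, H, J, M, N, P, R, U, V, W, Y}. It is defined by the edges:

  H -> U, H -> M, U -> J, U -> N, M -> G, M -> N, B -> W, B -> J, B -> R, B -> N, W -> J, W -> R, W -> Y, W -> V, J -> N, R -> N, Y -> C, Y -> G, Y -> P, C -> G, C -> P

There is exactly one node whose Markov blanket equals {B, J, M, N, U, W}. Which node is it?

The target node must have every member of {B, J, M, N, U, W} as a parent, child, or co-parent, and no others.
Parents of R: B, W; children: N; co-parents: B, J, M, U.
These exactly cover the given set, so the node is R.

R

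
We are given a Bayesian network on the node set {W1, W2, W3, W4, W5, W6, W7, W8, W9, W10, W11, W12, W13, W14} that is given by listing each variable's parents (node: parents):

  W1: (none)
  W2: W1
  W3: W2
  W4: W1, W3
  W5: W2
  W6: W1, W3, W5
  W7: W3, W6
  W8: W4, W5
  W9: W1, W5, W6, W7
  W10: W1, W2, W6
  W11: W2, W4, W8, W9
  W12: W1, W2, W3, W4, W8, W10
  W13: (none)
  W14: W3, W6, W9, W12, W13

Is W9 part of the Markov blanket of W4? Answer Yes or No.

Yes

W9 is a co-parent of W4: both are parents of W11.
So W9 ∈ MB(W4).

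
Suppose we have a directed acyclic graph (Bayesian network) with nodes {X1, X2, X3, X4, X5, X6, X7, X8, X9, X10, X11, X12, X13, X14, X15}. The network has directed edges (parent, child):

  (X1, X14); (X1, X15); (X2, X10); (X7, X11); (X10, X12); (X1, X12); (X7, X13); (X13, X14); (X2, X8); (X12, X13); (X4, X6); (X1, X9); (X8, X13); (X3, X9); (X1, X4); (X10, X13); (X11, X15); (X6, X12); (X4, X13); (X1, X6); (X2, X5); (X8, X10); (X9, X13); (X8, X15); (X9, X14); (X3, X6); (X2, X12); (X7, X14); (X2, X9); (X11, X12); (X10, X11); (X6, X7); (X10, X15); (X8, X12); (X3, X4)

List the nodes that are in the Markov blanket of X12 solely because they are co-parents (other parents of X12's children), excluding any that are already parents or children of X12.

Children of X12: X13.
  X13 also has parents X4, X7, X8, X9, X10.
Excluding nodes already adjacent to X12 (X1, X2, X6, X8, X10, X11, X13), the co-parent-only contribution is {X4, X7, X9}.

{X4, X7, X9}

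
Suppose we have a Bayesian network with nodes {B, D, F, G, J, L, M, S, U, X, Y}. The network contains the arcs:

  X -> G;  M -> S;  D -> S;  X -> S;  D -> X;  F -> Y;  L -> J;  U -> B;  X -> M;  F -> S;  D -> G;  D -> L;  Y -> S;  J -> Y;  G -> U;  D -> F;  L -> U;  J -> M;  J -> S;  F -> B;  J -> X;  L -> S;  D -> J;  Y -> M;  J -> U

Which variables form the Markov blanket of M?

M's parents: J, X, Y.
Ch(M) = {S}.
Other parents of M's children:
  S: D, F, J, L, X, Y
Union: {J, X, Y} ∪ {S} ∪ {D, F, J, L, X, Y} = {D, F, J, L, S, X, Y}.

{D, F, J, L, S, X, Y}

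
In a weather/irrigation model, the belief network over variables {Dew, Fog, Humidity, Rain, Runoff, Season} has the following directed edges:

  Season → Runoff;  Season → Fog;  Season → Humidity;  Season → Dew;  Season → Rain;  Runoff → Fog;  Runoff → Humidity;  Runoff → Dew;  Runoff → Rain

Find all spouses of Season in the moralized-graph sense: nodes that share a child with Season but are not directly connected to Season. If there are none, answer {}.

Children of Season: Dew, Fog, Humidity, Rain, Runoff.
  Runoff: no additional parents.
  Fog's other parent is Runoff.
  Humidity's other parent is Runoff.
  parents(Dew) \ {Season} = {Runoff}.
  Rain also has parent Runoff.
Excluding nodes already adjacent to Season (Dew, Fog, Humidity, Rain, Runoff), the co-parent-only contribution is {}.

{}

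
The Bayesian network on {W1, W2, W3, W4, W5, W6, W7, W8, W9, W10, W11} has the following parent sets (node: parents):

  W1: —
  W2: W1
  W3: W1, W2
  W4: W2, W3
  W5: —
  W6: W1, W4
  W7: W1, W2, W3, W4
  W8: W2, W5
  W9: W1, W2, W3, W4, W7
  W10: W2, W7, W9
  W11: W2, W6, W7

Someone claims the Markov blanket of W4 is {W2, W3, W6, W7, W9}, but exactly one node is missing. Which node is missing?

W1

W4 has parents W2, W3.
Children of W4: W6, W7, W9.
Other parents of W4's children:
  W6 also has parent W1.
  W7 also has parents W1, W2, W3.
  parents(W9) \ {W4} = {W1, W2, W3, W7}.
MB(W4) = {W1, W2, W3, W6, W7, W9}.
Comparing with the claimed set, W1 is missing.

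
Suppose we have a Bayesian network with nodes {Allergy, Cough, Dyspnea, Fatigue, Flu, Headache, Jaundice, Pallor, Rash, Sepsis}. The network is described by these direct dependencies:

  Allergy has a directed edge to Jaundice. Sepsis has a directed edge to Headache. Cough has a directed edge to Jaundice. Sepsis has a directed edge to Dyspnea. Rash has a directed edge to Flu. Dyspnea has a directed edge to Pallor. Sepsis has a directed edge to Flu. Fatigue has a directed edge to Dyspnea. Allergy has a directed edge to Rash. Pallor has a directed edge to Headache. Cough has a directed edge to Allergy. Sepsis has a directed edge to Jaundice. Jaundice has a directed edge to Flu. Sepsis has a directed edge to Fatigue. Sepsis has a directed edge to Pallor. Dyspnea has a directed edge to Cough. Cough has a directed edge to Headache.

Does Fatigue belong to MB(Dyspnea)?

Yes

Fatigue is a parent of Dyspnea.
So Fatigue ∈ MB(Dyspnea).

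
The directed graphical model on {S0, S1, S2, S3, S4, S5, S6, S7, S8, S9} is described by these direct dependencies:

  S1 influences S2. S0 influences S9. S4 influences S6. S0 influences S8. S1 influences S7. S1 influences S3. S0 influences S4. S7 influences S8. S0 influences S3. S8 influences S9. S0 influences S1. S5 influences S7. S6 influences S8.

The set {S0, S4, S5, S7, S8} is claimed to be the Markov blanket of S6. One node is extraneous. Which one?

Ch(S6) = {S8}.
Parents of S6: S4.
For each child, the remaining parents (spouses of S6):
  S8: S0, S7
MB(S6) = {S0, S4, S7, S8}.
S5 is neither a parent, child, nor co-parent of S6, so it does not belong.

S5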